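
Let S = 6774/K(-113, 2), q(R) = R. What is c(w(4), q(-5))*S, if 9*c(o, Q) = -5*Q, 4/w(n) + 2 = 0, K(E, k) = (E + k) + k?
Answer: -56450/327 ≈ -172.63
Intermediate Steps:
K(E, k) = E + 2*k
w(n) = -2 (w(n) = 4/(-2 + 0) = 4/(-2) = 4*(-½) = -2)
c(o, Q) = -5*Q/9 (c(o, Q) = (-5*Q)/9 = -5*Q/9)
S = -6774/109 (S = 6774/(-113 + 2*2) = 6774/(-113 + 4) = 6774/(-109) = 6774*(-1/109) = -6774/109 ≈ -62.147)
c(w(4), q(-5))*S = -5/9*(-5)*(-6774/109) = (25/9)*(-6774/109) = -56450/327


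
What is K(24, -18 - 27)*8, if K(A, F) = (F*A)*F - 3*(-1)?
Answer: 388824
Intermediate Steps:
K(A, F) = 3 + A*F² (K(A, F) = (A*F)*F + 3 = A*F² + 3 = 3 + A*F²)
K(24, -18 - 27)*8 = (3 + 24*(-18 - 27)²)*8 = (3 + 24*(-45)²)*8 = (3 + 24*2025)*8 = (3 + 48600)*8 = 48603*8 = 388824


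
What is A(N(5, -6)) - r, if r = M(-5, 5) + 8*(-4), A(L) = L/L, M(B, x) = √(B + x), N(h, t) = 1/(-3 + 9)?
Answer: 33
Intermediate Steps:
N(h, t) = ⅙ (N(h, t) = 1/6 = ⅙)
A(L) = 1
r = -32 (r = √(-5 + 5) + 8*(-4) = √0 - 32 = 0 - 32 = -32)
A(N(5, -6)) - r = 1 - 1*(-32) = 1 + 32 = 33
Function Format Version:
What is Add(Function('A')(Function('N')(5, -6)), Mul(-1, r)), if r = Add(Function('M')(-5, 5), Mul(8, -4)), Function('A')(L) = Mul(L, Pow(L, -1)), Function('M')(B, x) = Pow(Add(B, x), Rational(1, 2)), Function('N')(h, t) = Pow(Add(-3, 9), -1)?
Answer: 33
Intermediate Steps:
Function('N')(h, t) = Rational(1, 6) (Function('N')(h, t) = Pow(6, -1) = Rational(1, 6))
Function('A')(L) = 1
r = -32 (r = Add(Pow(Add(-5, 5), Rational(1, 2)), Mul(8, -4)) = Add(Pow(0, Rational(1, 2)), -32) = Add(0, -32) = -32)
Add(Function('A')(Function('N')(5, -6)), Mul(-1, r)) = Add(1, Mul(-1, -32)) = Add(1, 32) = 33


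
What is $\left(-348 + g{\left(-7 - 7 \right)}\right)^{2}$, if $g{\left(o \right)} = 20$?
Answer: $107584$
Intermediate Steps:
$\left(-348 + g{\left(-7 - 7 \right)}\right)^{2} = \left(-348 + 20\right)^{2} = \left(-328\right)^{2} = 107584$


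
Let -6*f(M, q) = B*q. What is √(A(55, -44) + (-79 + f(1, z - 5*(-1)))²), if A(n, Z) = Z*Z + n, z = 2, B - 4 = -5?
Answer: √289765/6 ≈ 89.716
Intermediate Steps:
B = -1 (B = 4 - 5 = -1)
f(M, q) = q/6 (f(M, q) = -(-1)*q/6 = q/6)
A(n, Z) = n + Z² (A(n, Z) = Z² + n = n + Z²)
√(A(55, -44) + (-79 + f(1, z - 5*(-1)))²) = √((55 + (-44)²) + (-79 + (2 - 5*(-1))/6)²) = √((55 + 1936) + (-79 + (2 + 5)/6)²) = √(1991 + (-79 + (⅙)*7)²) = √(1991 + (-79 + 7/6)²) = √(1991 + (-467/6)²) = √(1991 + 218089/36) = √(289765/36) = √289765/6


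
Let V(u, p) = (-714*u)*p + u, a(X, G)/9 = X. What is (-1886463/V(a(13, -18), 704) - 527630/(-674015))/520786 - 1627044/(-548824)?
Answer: 46650012203565365205659/15735673272731147108555 ≈ 2.9646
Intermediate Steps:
a(X, G) = 9*X
V(u, p) = u - 714*p*u (V(u, p) = -714*p*u + u = u - 714*p*u)
(-1886463/V(a(13, -18), 704) - 527630/(-674015))/520786 - 1627044/(-548824) = (-1886463*1/(117*(1 - 714*704)) - 527630/(-674015))/520786 - 1627044/(-548824) = (-1886463*1/(117*(1 - 502656)) - 527630*(-1/674015))*(1/520786) - 1627044*(-1/548824) = (-1886463/(117*(-502655)) + 105526/134803)*(1/520786) + 406761/137206 = (-1886463/(-58810635) + 105526/134803)*(1/520786) + 406761/137206 = (-1886463*(-1/58810635) + 105526/134803)*(1/520786) + 406761/137206 = (209607/6534515 + 105526/134803)*(1/520786) + 406761/137206 = (717816882311/880872225545)*(1/520786) + 406761/137206 = 717816882311/458745922852678370 + 406761/137206 = 46650012203565365205659/15735673272731147108555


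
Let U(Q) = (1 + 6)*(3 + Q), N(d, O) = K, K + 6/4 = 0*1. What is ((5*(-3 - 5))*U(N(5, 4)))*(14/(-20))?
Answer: 294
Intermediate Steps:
K = -3/2 (K = -3/2 + 0*1 = -3/2 + 0 = -3/2 ≈ -1.5000)
N(d, O) = -3/2
U(Q) = 21 + 7*Q (U(Q) = 7*(3 + Q) = 21 + 7*Q)
((5*(-3 - 5))*U(N(5, 4)))*(14/(-20)) = ((5*(-3 - 5))*(21 + 7*(-3/2)))*(14/(-20)) = ((5*(-8))*(21 - 21/2))*(14*(-1/20)) = -40*21/2*(-7/10) = -420*(-7/10) = 294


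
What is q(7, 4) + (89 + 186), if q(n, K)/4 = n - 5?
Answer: 283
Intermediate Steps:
q(n, K) = -20 + 4*n (q(n, K) = 4*(n - 5) = 4*(-5 + n) = -20 + 4*n)
q(7, 4) + (89 + 186) = (-20 + 4*7) + (89 + 186) = (-20 + 28) + 275 = 8 + 275 = 283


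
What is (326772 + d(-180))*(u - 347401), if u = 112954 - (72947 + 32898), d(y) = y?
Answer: -111136644864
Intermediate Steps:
u = 7109 (u = 112954 - 1*105845 = 112954 - 105845 = 7109)
(326772 + d(-180))*(u - 347401) = (326772 - 180)*(7109 - 347401) = 326592*(-340292) = -111136644864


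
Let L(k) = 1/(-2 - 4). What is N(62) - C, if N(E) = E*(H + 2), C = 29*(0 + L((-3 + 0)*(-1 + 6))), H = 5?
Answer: 2633/6 ≈ 438.83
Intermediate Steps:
L(k) = -1/6 (L(k) = 1/(-6) = -1/6)
C = -29/6 (C = 29*(0 - 1/6) = 29*(-1/6) = -29/6 ≈ -4.8333)
N(E) = 7*E (N(E) = E*(5 + 2) = E*7 = 7*E)
N(62) - C = 7*62 - 1*(-29/6) = 434 + 29/6 = 2633/6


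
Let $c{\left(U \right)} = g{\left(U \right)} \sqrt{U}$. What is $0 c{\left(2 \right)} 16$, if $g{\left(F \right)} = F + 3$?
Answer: $0$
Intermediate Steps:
$g{\left(F \right)} = 3 + F$
$c{\left(U \right)} = \sqrt{U} \left(3 + U\right)$ ($c{\left(U \right)} = \left(3 + U\right) \sqrt{U} = \sqrt{U} \left(3 + U\right)$)
$0 c{\left(2 \right)} 16 = 0 \sqrt{2} \left(3 + 2\right) 16 = 0 \sqrt{2} \cdot 5 \cdot 16 = 0 \cdot 5 \sqrt{2} \cdot 16 = 0 \cdot 16 = 0$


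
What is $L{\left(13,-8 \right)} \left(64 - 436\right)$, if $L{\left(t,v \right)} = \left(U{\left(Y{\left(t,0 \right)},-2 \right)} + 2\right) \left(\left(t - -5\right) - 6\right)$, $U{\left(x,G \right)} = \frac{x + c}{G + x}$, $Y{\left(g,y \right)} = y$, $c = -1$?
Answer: $-11160$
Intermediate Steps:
$U{\left(x,G \right)} = \frac{-1 + x}{G + x}$ ($U{\left(x,G \right)} = \frac{x - 1}{G + x} = \frac{-1 + x}{G + x}$)
$L{\left(t,v \right)} = - \frac{5}{2} + \frac{5 t}{2}$ ($L{\left(t,v \right)} = \left(\frac{-1 + 0}{-2 + 0} + 2\right) \left(\left(t - -5\right) - 6\right) = \left(\frac{1}{-2} \left(-1\right) + 2\right) \left(\left(t + 5\right) - 6\right) = \left(\left(- \frac{1}{2}\right) \left(-1\right) + 2\right) \left(\left(5 + t\right) - 6\right) = \left(\frac{1}{2} + 2\right) \left(-1 + t\right) = \frac{5 \left(-1 + t\right)}{2} = - \frac{5}{2} + \frac{5 t}{2}$)
$L{\left(13,-8 \right)} \left(64 - 436\right) = \left(- \frac{5}{2} + \frac{5}{2} \cdot 13\right) \left(64 - 436\right) = \left(- \frac{5}{2} + \frac{65}{2}\right) \left(-372\right) = 30 \left(-372\right) = -11160$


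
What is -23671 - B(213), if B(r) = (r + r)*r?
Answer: -114409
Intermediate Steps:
B(r) = 2*r**2 (B(r) = (2*r)*r = 2*r**2)
-23671 - B(213) = -23671 - 2*213**2 = -23671 - 2*45369 = -23671 - 1*90738 = -23671 - 90738 = -114409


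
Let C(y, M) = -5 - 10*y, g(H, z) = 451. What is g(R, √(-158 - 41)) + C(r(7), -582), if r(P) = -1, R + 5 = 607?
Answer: 456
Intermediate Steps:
R = 602 (R = -5 + 607 = 602)
g(R, √(-158 - 41)) + C(r(7), -582) = 451 + (-5 - 10*(-1)) = 451 + (-5 + 10) = 451 + 5 = 456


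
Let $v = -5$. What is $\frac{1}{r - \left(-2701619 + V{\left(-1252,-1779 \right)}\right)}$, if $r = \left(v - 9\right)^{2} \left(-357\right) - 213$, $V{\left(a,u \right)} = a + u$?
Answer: $\frac{1}{2634465} \approx 3.7958 \cdot 10^{-7}$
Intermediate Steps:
$r = -70185$ ($r = \left(-5 - 9\right)^{2} \left(-357\right) - 213 = \left(-14\right)^{2} \left(-357\right) - 213 = 196 \left(-357\right) - 213 = -69972 - 213 = -70185$)
$\frac{1}{r - \left(-2701619 + V{\left(-1252,-1779 \right)}\right)} = \frac{1}{-70185 + \left(2701619 - \left(-1252 - 1779\right)\right)} = \frac{1}{-70185 + \left(2701619 - -3031\right)} = \frac{1}{-70185 + \left(2701619 + 3031\right)} = \frac{1}{-70185 + 2704650} = \frac{1}{2634465}$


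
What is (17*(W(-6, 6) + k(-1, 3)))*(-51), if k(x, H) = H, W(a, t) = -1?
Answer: -1734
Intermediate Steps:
(17*(W(-6, 6) + k(-1, 3)))*(-51) = (17*(-1 + 3))*(-51) = (17*2)*(-51) = 34*(-51) = -1734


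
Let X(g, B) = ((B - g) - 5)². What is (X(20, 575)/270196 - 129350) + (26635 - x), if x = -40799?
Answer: -4182288259/67549 ≈ -61915.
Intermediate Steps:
X(g, B) = (-5 + B - g)²
(X(20, 575)/270196 - 129350) + (26635 - x) = ((5 + 20 - 1*575)²/270196 - 129350) + (26635 - 1*(-40799)) = ((5 + 20 - 575)²*(1/270196) - 129350) + (26635 + 40799) = ((-550)²*(1/270196) - 129350) + 67434 = (302500*(1/270196) - 129350) + 67434 = (75625/67549 - 129350) + 67434 = -8737387525/67549 + 67434 = -4182288259/67549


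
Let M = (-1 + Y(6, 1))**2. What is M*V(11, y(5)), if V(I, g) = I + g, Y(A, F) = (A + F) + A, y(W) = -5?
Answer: 864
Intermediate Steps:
Y(A, F) = F + 2*A
M = 144 (M = (-1 + (1 + 2*6))**2 = (-1 + (1 + 12))**2 = (-1 + 13)**2 = 12**2 = 144)
M*V(11, y(5)) = 144*(11 - 5) = 144*6 = 864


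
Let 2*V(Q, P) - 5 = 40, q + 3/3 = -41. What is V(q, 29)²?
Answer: 2025/4 ≈ 506.25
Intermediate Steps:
q = -42 (q = -1 - 41 = -42)
V(Q, P) = 45/2 (V(Q, P) = 5/2 + (½)*40 = 5/2 + 20 = 45/2)
V(q, 29)² = (45/2)² = 2025/4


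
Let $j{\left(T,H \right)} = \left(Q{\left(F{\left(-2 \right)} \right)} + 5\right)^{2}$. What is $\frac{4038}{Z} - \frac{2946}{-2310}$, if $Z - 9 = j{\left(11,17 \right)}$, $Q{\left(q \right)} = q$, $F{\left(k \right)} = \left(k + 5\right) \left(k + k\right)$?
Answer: $\frac{791554}{11165} \approx 70.896$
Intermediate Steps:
$F{\left(k \right)} = 2 k \left(5 + k\right)$ ($F{\left(k \right)} = \left(5 + k\right) 2 k = 2 k \left(5 + k\right)$)
$j{\left(T,H \right)} = 49$ ($j{\left(T,H \right)} = \left(2 \left(-2\right) \left(5 - 2\right) + 5\right)^{2} = \left(2 \left(-2\right) 3 + 5\right)^{2} = \left(-12 + 5\right)^{2} = \left(-7\right)^{2} = 49$)
$Z = 58$ ($Z = 9 + 49 = 58$)
$\frac{4038}{Z} - \frac{2946}{-2310} = \frac{4038}{58} - \frac{2946}{-2310} = 4038 \cdot \frac{1}{58} - - \frac{491}{385} = \frac{2019}{29} + \frac{491}{385} = \frac{791554}{11165}$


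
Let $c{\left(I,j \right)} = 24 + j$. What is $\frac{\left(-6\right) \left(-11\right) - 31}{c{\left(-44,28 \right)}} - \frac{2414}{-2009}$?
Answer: $\frac{195843}{104468} \approx 1.8747$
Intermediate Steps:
$\frac{\left(-6\right) \left(-11\right) - 31}{c{\left(-44,28 \right)}} - \frac{2414}{-2009} = \frac{\left(-6\right) \left(-11\right) - 31}{24 + 28} - \frac{2414}{-2009} = \frac{66 - 31}{52} - - \frac{2414}{2009} = 35 \cdot \frac{1}{52} + \frac{2414}{2009} = \frac{35}{52} + \frac{2414}{2009} = \frac{195843}{104468}$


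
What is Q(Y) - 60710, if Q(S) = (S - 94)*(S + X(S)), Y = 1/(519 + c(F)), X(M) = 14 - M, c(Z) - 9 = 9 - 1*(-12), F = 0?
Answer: -34052260/549 ≈ -62026.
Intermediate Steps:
c(Z) = 30 (c(Z) = 9 + (9 - 1*(-12)) = 9 + (9 + 12) = 9 + 21 = 30)
Y = 1/549 (Y = 1/(519 + 30) = 1/549 ≈ 0.0018215)
Q(S) = -1316 + 14*S (Q(S) = (S - 94)*(S + (14 - S)) = (-94 + S)*14 = -1316 + 14*S)
Q(Y) - 60710 = (-1316 + 14*(1/549)) - 60710 = (-1316 + 14/549) - 60710 = -722470/549 - 60710 = -34052260/549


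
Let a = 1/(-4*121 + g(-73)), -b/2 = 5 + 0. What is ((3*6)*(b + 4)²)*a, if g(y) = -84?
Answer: -81/71 ≈ -1.1408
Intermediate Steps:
b = -10 (b = -2*(5 + 0) = -2*5 = -10)
a = -1/568 (a = 1/(-4*121 - 84) = 1/(-484 - 84) = 1/(-568) = -1/568 ≈ -0.0017606)
((3*6)*(b + 4)²)*a = ((3*6)*(-10 + 4)²)*(-1/568) = (18*(-6)²)*(-1/568) = (18*36)*(-1/568) = 648*(-1/568) = -81/71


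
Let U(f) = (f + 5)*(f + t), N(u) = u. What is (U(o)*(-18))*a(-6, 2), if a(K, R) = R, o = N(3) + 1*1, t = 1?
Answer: -1620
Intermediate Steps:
o = 4 (o = 3 + 1*1 = 3 + 1 = 4)
U(f) = (1 + f)*(5 + f) (U(f) = (f + 5)*(f + 1) = (5 + f)*(1 + f) = (1 + f)*(5 + f))
(U(o)*(-18))*a(-6, 2) = ((5 + 4² + 6*4)*(-18))*2 = ((5 + 16 + 24)*(-18))*2 = (45*(-18))*2 = -810*2 = -1620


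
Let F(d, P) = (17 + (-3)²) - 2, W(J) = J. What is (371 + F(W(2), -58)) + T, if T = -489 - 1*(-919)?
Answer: 825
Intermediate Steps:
T = 430 (T = -489 + 919 = 430)
F(d, P) = 24 (F(d, P) = (17 + 9) - 2 = 26 - 2 = 24)
(371 + F(W(2), -58)) + T = (371 + 24) + 430 = 395 + 430 = 825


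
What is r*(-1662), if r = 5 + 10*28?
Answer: -473670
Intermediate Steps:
r = 285 (r = 5 + 280 = 285)
r*(-1662) = 285*(-1662) = -473670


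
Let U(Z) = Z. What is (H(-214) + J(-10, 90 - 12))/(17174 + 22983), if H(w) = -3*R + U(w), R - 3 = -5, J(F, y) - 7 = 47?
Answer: -154/40157 ≈ -0.0038349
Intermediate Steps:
J(F, y) = 54 (J(F, y) = 7 + 47 = 54)
R = -2 (R = 3 - 5 = -2)
H(w) = 6 + w (H(w) = -3*(-2) + w = 6 + w)
(H(-214) + J(-10, 90 - 12))/(17174 + 22983) = ((6 - 214) + 54)/(17174 + 22983) = (-208 + 54)/40157 = -154*1/40157 = -154/40157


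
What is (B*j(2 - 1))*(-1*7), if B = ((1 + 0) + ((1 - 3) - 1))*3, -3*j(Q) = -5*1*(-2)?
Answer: -140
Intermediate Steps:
j(Q) = -10/3 (j(Q) = -(-5*1)*(-2)/3 = -(-5)*(-2)/3 = -⅓*10 = -10/3)
B = -6 (B = (1 + (-2 - 1))*3 = (1 - 3)*3 = -2*3 = -6)
(B*j(2 - 1))*(-1*7) = (-6*(-10/3))*(-1*7) = 20*(-7) = -140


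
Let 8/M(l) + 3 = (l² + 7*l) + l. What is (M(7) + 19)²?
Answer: 946729/2601 ≈ 363.99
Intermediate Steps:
M(l) = 8/(-3 + l² + 8*l) (M(l) = 8/(-3 + ((l² + 7*l) + l)) = 8/(-3 + (l² + 8*l)) = 8/(-3 + l² + 8*l))
(M(7) + 19)² = (8/(-3 + 7² + 8*7) + 19)² = (8/(-3 + 49 + 56) + 19)² = (8/102 + 19)² = (8*(1/102) + 19)² = (4/51 + 19)² = (973/51)² = 946729/2601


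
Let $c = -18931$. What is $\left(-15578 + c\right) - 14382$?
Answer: $-48891$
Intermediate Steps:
$\left(-15578 + c\right) - 14382 = \left(-15578 - 18931\right) - 14382 = -34509 - 14382 = -48891$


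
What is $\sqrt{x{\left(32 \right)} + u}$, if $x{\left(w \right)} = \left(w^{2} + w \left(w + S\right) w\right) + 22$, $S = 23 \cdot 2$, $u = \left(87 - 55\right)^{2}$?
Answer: $\sqrt{81942} \approx 286.25$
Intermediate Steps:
$u = 1024$ ($u = 32^{2} = 1024$)
$S = 46$
$x{\left(w \right)} = 22 + w^{2} + w^{2} \left(46 + w\right)$ ($x{\left(w \right)} = \left(w^{2} + w \left(w + 46\right) w\right) + 22 = \left(w^{2} + w \left(46 + w\right) w\right) + 22 = \left(w^{2} + w^{2} \left(46 + w\right)\right) + 22 = 22 + w^{2} + w^{2} \left(46 + w\right)$)
$\sqrt{x{\left(32 \right)} + u} = \sqrt{\left(22 + 32^{3} + 47 \cdot 32^{2}\right) + 1024} = \sqrt{\left(22 + 32768 + 47 \cdot 1024\right) + 1024} = \sqrt{\left(22 + 32768 + 48128\right) + 1024} = \sqrt{80918 + 1024} = \sqrt{81942}$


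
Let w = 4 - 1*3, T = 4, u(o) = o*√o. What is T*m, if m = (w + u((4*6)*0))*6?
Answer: 24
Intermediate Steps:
u(o) = o^(3/2)
w = 1 (w = 4 - 3 = 1)
m = 6 (m = (1 + ((4*6)*0)^(3/2))*6 = (1 + (24*0)^(3/2))*6 = (1 + 0^(3/2))*6 = (1 + 0)*6 = 1*6 = 6)
T*m = 4*6 = 24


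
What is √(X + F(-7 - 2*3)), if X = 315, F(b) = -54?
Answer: 3*√29 ≈ 16.155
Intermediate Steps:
√(X + F(-7 - 2*3)) = √(315 - 54) = √261 = 3*√29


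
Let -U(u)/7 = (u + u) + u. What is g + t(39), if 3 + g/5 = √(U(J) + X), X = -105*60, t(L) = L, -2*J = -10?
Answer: 24 + 5*I*√6405 ≈ 24.0 + 400.16*I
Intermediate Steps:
J = 5 (J = -½*(-10) = 5)
U(u) = -21*u (U(u) = -7*((u + u) + u) = -7*(2*u + u) = -21*u)
X = -6300
g = -15 + 5*I*√6405 (g = -15 + 5*√(-21*5 - 6300) = -15 + 5*√(-105 - 6300) = -15 + 5*√(-6405) = -15 + 5*(I*√6405) = -15 + 5*I*√6405 ≈ -15.0 + 400.16*I)
g + t(39) = (-15 + 5*I*√6405) + 39 = 24 + 5*I*√6405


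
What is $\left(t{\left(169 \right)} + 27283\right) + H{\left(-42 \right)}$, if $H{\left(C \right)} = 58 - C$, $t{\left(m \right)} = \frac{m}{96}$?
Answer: $\frac{2628937}{96} \approx 27385.0$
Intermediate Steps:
$t{\left(m \right)} = \frac{m}{96}$ ($t{\left(m \right)} = m \frac{1}{96} = \frac{m}{96}$)
$\left(t{\left(169 \right)} + 27283\right) + H{\left(-42 \right)} = \left(\frac{1}{96} \cdot 169 + 27283\right) + \left(58 - -42\right) = \left(\frac{169}{96} + 27283\right) + \left(58 + 42\right) = \frac{2619337}{96} + 100 = \frac{2628937}{96}$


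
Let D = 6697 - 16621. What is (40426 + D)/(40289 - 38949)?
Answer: 15251/670 ≈ 22.763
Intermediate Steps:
D = -9924
(40426 + D)/(40289 - 38949) = (40426 - 9924)/(40289 - 38949) = 30502/1340 = 30502*(1/1340) = 15251/670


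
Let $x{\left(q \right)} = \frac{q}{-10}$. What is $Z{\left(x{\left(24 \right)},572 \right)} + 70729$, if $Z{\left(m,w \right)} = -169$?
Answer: $70560$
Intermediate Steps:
$x{\left(q \right)} = - \frac{q}{10}$ ($x{\left(q \right)} = q \left(- \frac{1}{10}\right) = - \frac{q}{10}$)
$Z{\left(x{\left(24 \right)},572 \right)} + 70729 = -169 + 70729 = 70560$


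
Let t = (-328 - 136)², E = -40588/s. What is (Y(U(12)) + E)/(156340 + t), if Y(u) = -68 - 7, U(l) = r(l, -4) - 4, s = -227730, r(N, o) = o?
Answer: -8519581/42316333140 ≈ -0.00020133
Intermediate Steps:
U(l) = -8 (U(l) = -4 - 4 = -8)
E = 20294/113865 (E = -40588/(-227730) = -40588*(-1/227730) = 20294/113865 ≈ 0.17823)
Y(u) = -75
t = 215296 (t = (-464)² = 215296)
(Y(U(12)) + E)/(156340 + t) = (-75 + 20294/113865)/(156340 + 215296) = -8519581/113865/371636 = -8519581/113865*1/371636 = -8519581/42316333140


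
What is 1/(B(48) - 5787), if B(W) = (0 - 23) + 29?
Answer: -1/5781 ≈ -0.00017298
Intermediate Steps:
B(W) = 6 (B(W) = -23 + 29 = 6)
1/(B(48) - 5787) = 1/(6 - 5787) = 1/(-5781) = -1/5781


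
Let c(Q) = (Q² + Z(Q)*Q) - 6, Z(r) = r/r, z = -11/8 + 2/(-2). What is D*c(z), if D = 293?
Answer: -51275/64 ≈ -801.17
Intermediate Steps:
z = -19/8 (z = -11*⅛ + 2*(-½) = -11/8 - 1 = -19/8 ≈ -2.3750)
Z(r) = 1
c(Q) = -6 + Q + Q² (c(Q) = (Q² + 1*Q) - 6 = (Q² + Q) - 6 = (Q + Q²) - 6 = -6 + Q + Q²)
D*c(z) = 293*(-6 - 19/8 + (-19/8)²) = 293*(-6 - 19/8 + 361/64) = 293*(-175/64) = -51275/64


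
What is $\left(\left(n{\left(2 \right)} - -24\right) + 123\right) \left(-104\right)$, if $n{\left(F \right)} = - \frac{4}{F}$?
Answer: $-15080$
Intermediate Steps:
$\left(\left(n{\left(2 \right)} - -24\right) + 123\right) \left(-104\right) = \left(\left(- \frac{4}{2} - -24\right) + 123\right) \left(-104\right) = \left(\left(\left(-4\right) \frac{1}{2} + 24\right) + 123\right) \left(-104\right) = \left(\left(-2 + 24\right) + 123\right) \left(-104\right) = \left(22 + 123\right) \left(-104\right) = 145 \left(-104\right) = -15080$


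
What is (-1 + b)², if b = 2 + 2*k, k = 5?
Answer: 121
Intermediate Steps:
b = 12 (b = 2 + 2*5 = 2 + 10 = 12)
(-1 + b)² = (-1 + 12)² = 11² = 121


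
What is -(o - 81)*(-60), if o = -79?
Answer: -9600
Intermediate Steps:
-(o - 81)*(-60) = -(-79 - 81)*(-60) = -(-160)*(-60) = -1*9600 = -9600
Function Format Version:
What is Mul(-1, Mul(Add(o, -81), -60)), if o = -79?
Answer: -9600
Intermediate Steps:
Mul(-1, Mul(Add(o, -81), -60)) = Mul(-1, Mul(Add(-79, -81), -60)) = Mul(-1, Mul(-160, -60)) = Mul(-1, 9600) = -9600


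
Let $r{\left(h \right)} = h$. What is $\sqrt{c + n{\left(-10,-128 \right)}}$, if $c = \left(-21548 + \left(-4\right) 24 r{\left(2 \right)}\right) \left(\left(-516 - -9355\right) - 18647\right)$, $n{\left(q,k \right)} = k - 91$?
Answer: $\sqrt{213225701} \approx 14602.0$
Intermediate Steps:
$n{\left(q,k \right)} = -91 + k$ ($n{\left(q,k \right)} = k - 91 = -91 + k$)
$c = 213225920$ ($c = \left(-21548 + \left(-4\right) 24 \cdot 2\right) \left(\left(-516 - -9355\right) - 18647\right) = \left(-21548 - 192\right) \left(\left(-516 + 9355\right) - 18647\right) = \left(-21548 - 192\right) \left(8839 - 18647\right) = \left(-21740\right) \left(-9808\right) = 213225920$)
$\sqrt{c + n{\left(-10,-128 \right)}} = \sqrt{213225920 - 219} = \sqrt{213225701}$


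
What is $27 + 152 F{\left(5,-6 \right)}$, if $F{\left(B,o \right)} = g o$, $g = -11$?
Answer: $10059$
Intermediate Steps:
$F{\left(B,o \right)} = - 11 o$
$27 + 152 F{\left(5,-6 \right)} = 27 + 152 \left(\left(-11\right) \left(-6\right)\right) = 27 + 152 \cdot 66 = 27 + 10032 = 10059$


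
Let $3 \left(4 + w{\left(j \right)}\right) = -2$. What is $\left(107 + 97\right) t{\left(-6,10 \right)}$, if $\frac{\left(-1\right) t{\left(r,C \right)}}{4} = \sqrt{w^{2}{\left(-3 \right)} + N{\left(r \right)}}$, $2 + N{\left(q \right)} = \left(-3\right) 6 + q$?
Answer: $- 272 i \sqrt{38} \approx - 1676.7 i$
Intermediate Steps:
$N{\left(q \right)} = -20 + q$ ($N{\left(q \right)} = -2 + \left(\left(-3\right) 6 + q\right) = -2 + \left(-18 + q\right) = -20 + q$)
$w{\left(j \right)} = - \frac{14}{3}$ ($w{\left(j \right)} = -4 + \frac{1}{3} \left(-2\right) = -4 - \frac{2}{3} = - \frac{14}{3}$)
$t{\left(r,C \right)} = - 4 \sqrt{\frac{16}{9} + r}$ ($t{\left(r,C \right)} = - 4 \sqrt{\left(- \frac{14}{3}\right)^{2} + \left(-20 + r\right)} = - 4 \sqrt{\frac{196}{9} + \left(-20 + r\right)} = - 4 \sqrt{\frac{16}{9} + r}$)
$\left(107 + 97\right) t{\left(-6,10 \right)} = \left(107 + 97\right) \left(- \frac{4 \sqrt{16 + 9 \left(-6\right)}}{3}\right) = 204 \left(- \frac{4 \sqrt{16 - 54}}{3}\right) = 204 \left(- \frac{4 \sqrt{-38}}{3}\right) = 204 \left(- \frac{4 i \sqrt{38}}{3}\right) = - 272 i \sqrt{38}$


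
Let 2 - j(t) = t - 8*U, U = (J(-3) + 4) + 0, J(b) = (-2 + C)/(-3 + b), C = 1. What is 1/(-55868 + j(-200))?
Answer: -3/166898 ≈ -1.7975e-5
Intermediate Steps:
J(b) = -1/(-3 + b) (J(b) = (-2 + 1)/(-3 + b) = -1/(-3 + b))
U = 25/6 (U = (-1/(-3 - 3) + 4) + 0 = (-1/(-6) + 4) + 0 = (-1*(-⅙) + 4) + 0 = (⅙ + 4) + 0 = 25/6 + 0 = 25/6 ≈ 4.1667)
j(t) = 106/3 - t (j(t) = 2 - (t - 8*25/6) = 2 - (t - 100/3) = 2 - (-100/3 + t) = 2 + (100/3 - t) = 106/3 - t)
1/(-55868 + j(-200)) = 1/(-55868 + (106/3 - 1*(-200))) = 1/(-55868 + (106/3 + 200)) = 1/(-55868 + 706/3) = 1/(-166898/3) = -3/166898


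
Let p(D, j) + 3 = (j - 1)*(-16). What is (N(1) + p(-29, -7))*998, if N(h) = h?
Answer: 125748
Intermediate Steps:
p(D, j) = 13 - 16*j (p(D, j) = -3 + (j - 1)*(-16) = -3 + (-1 + j)*(-16) = -3 + (16 - 16*j) = 13 - 16*j)
(N(1) + p(-29, -7))*998 = (1 + (13 - 16*(-7)))*998 = (1 + (13 + 112))*998 = (1 + 125)*998 = 126*998 = 125748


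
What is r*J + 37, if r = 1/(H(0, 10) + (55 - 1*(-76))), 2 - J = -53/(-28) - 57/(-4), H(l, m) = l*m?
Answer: 33830/917 ≈ 36.892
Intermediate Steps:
J = -99/7 (J = 2 - (-53/(-28) - 57/(-4)) = 2 - (-53*(-1/28) - 57*(-¼)) = 2 - (53/28 + 57/4) = 2 - 1*113/7 = 2 - 113/7 = -99/7 ≈ -14.143)
r = 1/131 (r = 1/(0*10 + (55 - 1*(-76))) = 1/(0 + (55 + 76)) = 1/(0 + 131) = 1/131 ≈ 0.0076336)
r*J + 37 = (1/131)*(-99/7) + 37 = -99/917 + 37 = 33830/917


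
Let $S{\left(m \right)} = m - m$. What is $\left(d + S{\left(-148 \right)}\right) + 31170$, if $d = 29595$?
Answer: $60765$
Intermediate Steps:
$S{\left(m \right)} = 0$
$\left(d + S{\left(-148 \right)}\right) + 31170 = \left(29595 + 0\right) + 31170 = 29595 + 31170 = 60765$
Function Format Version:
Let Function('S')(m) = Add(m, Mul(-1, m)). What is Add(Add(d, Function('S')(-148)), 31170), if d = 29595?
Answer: 60765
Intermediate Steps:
Function('S')(m) = 0
Add(Add(d, Function('S')(-148)), 31170) = Add(Add(29595, 0), 31170) = Add(29595, 31170) = 60765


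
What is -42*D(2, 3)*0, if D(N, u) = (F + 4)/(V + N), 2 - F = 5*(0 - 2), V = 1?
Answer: 0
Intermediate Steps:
F = 12 (F = 2 - 5*(0 - 2) = 2 - 5*(-2) = 2 - 1*(-10) = 2 + 10 = 12)
D(N, u) = 16/(1 + N) (D(N, u) = (12 + 4)/(1 + N) = 16/(1 + N))
-42*D(2, 3)*0 = -672/(1 + 2)*0 = -672/3*0 = -42*16/3*0 = -224*0 = 0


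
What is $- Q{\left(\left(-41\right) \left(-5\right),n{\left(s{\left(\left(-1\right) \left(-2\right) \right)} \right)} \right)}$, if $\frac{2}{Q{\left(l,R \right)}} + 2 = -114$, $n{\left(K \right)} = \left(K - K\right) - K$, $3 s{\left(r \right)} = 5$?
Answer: $\frac{1}{58} \approx 0.017241$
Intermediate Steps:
$s{\left(r \right)} = \frac{5}{3}$ ($s{\left(r \right)} = \frac{1}{3} \cdot 5 = \frac{5}{3}$)
$n{\left(K \right)} = - K$ ($n{\left(K \right)} = 0 - K = - K$)
$Q{\left(l,R \right)} = - \frac{1}{58}$ ($Q{\left(l,R \right)} = \frac{2}{-2 - 114} = \frac{2}{-116} = 2 \left(- \frac{1}{116}\right) = - \frac{1}{58}$)
$- Q{\left(\left(-41\right) \left(-5\right),n{\left(s{\left(\left(-1\right) \left(-2\right) \right)} \right)} \right)} = \left(-1\right) \left(- \frac{1}{58}\right) = \frac{1}{58}$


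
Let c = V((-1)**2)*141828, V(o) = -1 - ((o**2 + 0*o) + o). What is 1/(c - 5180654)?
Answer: -1/5606138 ≈ -1.7838e-7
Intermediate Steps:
V(o) = -1 - o - o**2 (V(o) = -1 - ((o**2 + 0) + o) = -1 - (o**2 + o) = -1 - (o + o**2) = -1 + (-o - o**2) = -1 - o - o**2)
c = -425484 (c = (-1 - 1*(-1)**2 - ((-1)**2)**2)*141828 = (-1 - 1*1 - 1*1**2)*141828 = (-1 - 1 - 1*1)*141828 = (-1 - 1 - 1)*141828 = -3*141828 = -425484)
1/(c - 5180654) = 1/(-425484 - 5180654) = 1/(-5606138) = -1/5606138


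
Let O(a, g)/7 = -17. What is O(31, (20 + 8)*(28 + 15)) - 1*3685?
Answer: -3804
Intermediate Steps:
O(a, g) = -119 (O(a, g) = 7*(-17) = -119)
O(31, (20 + 8)*(28 + 15)) - 1*3685 = -119 - 1*3685 = -119 - 3685 = -3804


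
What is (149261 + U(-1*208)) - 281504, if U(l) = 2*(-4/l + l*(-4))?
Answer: -3395053/26 ≈ -1.3058e+5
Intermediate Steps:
U(l) = -8*l - 8/l (U(l) = 2*(-4/l - 4*l) = 2*(-4*l - 4/l) = -8*l - 8/l)
(149261 + U(-1*208)) - 281504 = (149261 + (-(-8)*208 - 8/((-1*208)))) - 281504 = (149261 + (-8*(-208) - 8/(-208))) - 281504 = (149261 + (1664 - 8*(-1/208))) - 281504 = (149261 + (1664 + 1/26)) - 281504 = (149261 + 43265/26) - 281504 = 3924051/26 - 281504 = -3395053/26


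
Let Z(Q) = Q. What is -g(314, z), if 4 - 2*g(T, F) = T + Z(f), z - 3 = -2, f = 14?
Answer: 162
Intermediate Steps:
z = 1 (z = 3 - 2 = 1)
g(T, F) = -5 - T/2 (g(T, F) = 2 - (T + 14)/2 = 2 - (14 + T)/2 = 2 + (-7 - T/2) = -5 - T/2)
-g(314, z) = -(-5 - ½*314) = -(-5 - 157) = -1*(-162) = 162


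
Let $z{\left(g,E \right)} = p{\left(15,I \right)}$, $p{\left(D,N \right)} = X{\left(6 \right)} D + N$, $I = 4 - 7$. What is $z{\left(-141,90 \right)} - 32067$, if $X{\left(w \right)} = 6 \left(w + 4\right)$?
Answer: $-31170$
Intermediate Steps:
$X{\left(w \right)} = 24 + 6 w$ ($X{\left(w \right)} = 6 \left(4 + w\right) = 24 + 6 w$)
$I = -3$
$p{\left(D,N \right)} = N + 60 D$ ($p{\left(D,N \right)} = \left(24 + 6 \cdot 6\right) D + N = \left(24 + 36\right) D + N = 60 D + N = N + 60 D$)
$z{\left(g,E \right)} = 897$ ($z{\left(g,E \right)} = -3 + 60 \cdot 15 = -3 + 900 = 897$)
$z{\left(-141,90 \right)} - 32067 = 897 - 32067 = -31170$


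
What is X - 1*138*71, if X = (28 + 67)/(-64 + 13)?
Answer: -499793/51 ≈ -9799.9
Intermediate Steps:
X = -95/51 (X = 95/(-51) = 95*(-1/51) = -95/51 ≈ -1.8627)
X - 1*138*71 = -95/51 - 1*138*71 = -95/51 - 138*71 = -95/51 - 9798 = -499793/51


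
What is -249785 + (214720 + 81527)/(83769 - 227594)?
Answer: -35925623872/143825 ≈ -2.4979e+5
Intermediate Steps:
-249785 + (214720 + 81527)/(83769 - 227594) = -249785 + 296247/(-143825) = -249785 + 296247*(-1/143825) = -249785 - 296247/143825 = -35925623872/143825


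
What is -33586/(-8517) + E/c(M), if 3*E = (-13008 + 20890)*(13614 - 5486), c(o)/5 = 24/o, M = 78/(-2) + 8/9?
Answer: -7798110744914/1149795 ≈ -6.7822e+6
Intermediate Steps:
M = -343/9 (M = 78*(-½) + 8*(⅑) = -39 + 8/9 = -343/9 ≈ -38.111)
c(o) = 120/o (c(o) = 5*(24/o) = 120/o)
E = 64064896/3 (E = ((-13008 + 20890)*(13614 - 5486))/3 = (7882*8128)/3 = (⅓)*64064896 = 64064896/3 ≈ 2.1355e+7)
-33586/(-8517) + E/c(M) = -33586/(-8517) + 64064896/(3*((120/(-343/9)))) = -33586*(-1/8517) + 64064896/(3*((120*(-9/343)))) = 33586/8517 + 64064896/(3*(-1080/343)) = 33586/8517 + (64064896/3)*(-343/1080) = 33586/8517 - 2746782416/405 = -7798110744914/1149795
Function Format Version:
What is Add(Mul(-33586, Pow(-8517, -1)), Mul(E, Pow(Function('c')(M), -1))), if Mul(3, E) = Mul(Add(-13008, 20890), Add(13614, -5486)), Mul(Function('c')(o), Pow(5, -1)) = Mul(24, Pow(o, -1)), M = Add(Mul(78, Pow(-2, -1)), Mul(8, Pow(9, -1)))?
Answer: Rational(-7798110744914, 1149795) ≈ -6.7822e+6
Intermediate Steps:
M = Rational(-343, 9) (M = Add(Mul(78, Rational(-1, 2)), Mul(8, Rational(1, 9))) = Add(-39, Rational(8, 9)) = Rational(-343, 9) ≈ -38.111)
Function('c')(o) = Mul(120, Pow(o, -1)) (Function('c')(o) = Mul(5, Mul(24, Pow(o, -1))) = Mul(120, Pow(o, -1)))
E = Rational(64064896, 3) (E = Mul(Rational(1, 3), Mul(Add(-13008, 20890), Add(13614, -5486))) = Mul(Rational(1, 3), Mul(7882, 8128)) = Mul(Rational(1, 3), 64064896) = Rational(64064896, 3) ≈ 2.1355e+7)
Add(Mul(-33586, Pow(-8517, -1)), Mul(E, Pow(Function('c')(M), -1))) = Add(Mul(-33586, Pow(-8517, -1)), Mul(Rational(64064896, 3), Pow(Mul(120, Pow(Rational(-343, 9), -1)), -1))) = Add(Mul(-33586, Rational(-1, 8517)), Mul(Rational(64064896, 3), Pow(Mul(120, Rational(-9, 343)), -1))) = Add(Rational(33586, 8517), Mul(Rational(64064896, 3), Pow(Rational(-1080, 343), -1))) = Add(Rational(33586, 8517), Mul(Rational(64064896, 3), Rational(-343, 1080))) = Add(Rational(33586, 8517), Rational(-2746782416, 405)) = Rational(-7798110744914, 1149795)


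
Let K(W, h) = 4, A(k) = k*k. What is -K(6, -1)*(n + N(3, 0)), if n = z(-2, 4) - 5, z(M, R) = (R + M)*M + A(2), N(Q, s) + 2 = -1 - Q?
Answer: 44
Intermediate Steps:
A(k) = k**2
N(Q, s) = -3 - Q (N(Q, s) = -2 + (-1 - Q) = -3 - Q)
z(M, R) = 4 + M*(M + R) (z(M, R) = (R + M)*M + 2**2 = (M + R)*M + 4 = M*(M + R) + 4 = 4 + M*(M + R))
n = -5 (n = (4 + (-2)**2 - 2*4) - 5 = (4 + 4 - 8) - 5 = 0 - 5 = -5)
-K(6, -1)*(n + N(3, 0)) = -4*(-5 + (-3 - 1*3)) = -4*(-5 + (-3 - 3)) = -4*(-5 - 6) = -4*(-11) = -1*(-44) = 44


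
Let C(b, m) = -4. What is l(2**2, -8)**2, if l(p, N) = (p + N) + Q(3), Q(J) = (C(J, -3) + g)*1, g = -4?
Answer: 144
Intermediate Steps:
Q(J) = -8 (Q(J) = (-4 - 4)*1 = -8*1 = -8)
l(p, N) = -8 + N + p (l(p, N) = (p + N) - 8 = (N + p) - 8 = -8 + N + p)
l(2**2, -8)**2 = (-8 - 8 + 2**2)**2 = (-8 - 8 + 4)**2 = (-12)**2 = 144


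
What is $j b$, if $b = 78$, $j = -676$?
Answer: $-52728$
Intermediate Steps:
$j b = \left(-676\right) 78 = -52728$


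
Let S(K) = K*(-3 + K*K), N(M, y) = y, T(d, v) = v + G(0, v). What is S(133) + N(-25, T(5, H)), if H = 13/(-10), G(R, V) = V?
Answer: 11761177/5 ≈ 2.3522e+6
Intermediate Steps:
H = -13/10 (H = 13*(-⅒) = -13/10 ≈ -1.3000)
T(d, v) = 2*v (T(d, v) = v + v = 2*v)
S(K) = K*(-3 + K²)
S(133) + N(-25, T(5, H)) = 133*(-3 + 133²) + 2*(-13/10) = 133*(-3 + 17689) - 13/5 = 133*17686 - 13/5 = 2352238 - 13/5 = 11761177/5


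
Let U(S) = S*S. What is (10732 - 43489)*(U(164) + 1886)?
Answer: -942811974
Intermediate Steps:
U(S) = S²
(10732 - 43489)*(U(164) + 1886) = (10732 - 43489)*(164² + 1886) = -32757*(26896 + 1886) = -32757*28782 = -942811974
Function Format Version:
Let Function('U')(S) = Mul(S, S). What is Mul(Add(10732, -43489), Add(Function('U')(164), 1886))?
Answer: -942811974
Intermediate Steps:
Function('U')(S) = Pow(S, 2)
Mul(Add(10732, -43489), Add(Function('U')(164), 1886)) = Mul(Add(10732, -43489), Add(Pow(164, 2), 1886)) = Mul(-32757, Add(26896, 1886)) = Mul(-32757, 28782) = -942811974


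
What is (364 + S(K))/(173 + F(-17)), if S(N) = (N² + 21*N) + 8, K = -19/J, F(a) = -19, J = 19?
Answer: 16/7 ≈ 2.2857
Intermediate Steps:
K = -1 (K = -19/19 = -19*1/19 = -1)
S(N) = 8 + N² + 21*N
(364 + S(K))/(173 + F(-17)) = (364 + (8 + (-1)² + 21*(-1)))/(173 - 19) = (364 + (8 + 1 - 21))/154 = (364 - 12)*(1/154) = 352*(1/154) = 16/7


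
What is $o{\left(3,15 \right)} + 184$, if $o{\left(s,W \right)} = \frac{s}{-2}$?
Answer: $\frac{365}{2} \approx 182.5$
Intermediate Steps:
$o{\left(s,W \right)} = - \frac{s}{2}$ ($o{\left(s,W \right)} = s \left(- \frac{1}{2}\right) = - \frac{s}{2}$)
$o{\left(3,15 \right)} + 184 = \left(- \frac{1}{2}\right) 3 + 184 = - \frac{3}{2} + 184 = \frac{365}{2}$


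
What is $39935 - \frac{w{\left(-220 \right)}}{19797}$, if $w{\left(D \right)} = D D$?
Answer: $\frac{790544795}{19797} \approx 39933.0$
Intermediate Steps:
$w{\left(D \right)} = D^{2}$
$39935 - \frac{w{\left(-220 \right)}}{19797} = 39935 - \frac{\left(-220\right)^{2}}{19797} = 39935 - 48400 \cdot \frac{1}{19797} = 39935 - \frac{48400}{19797} = \frac{790544795}{19797}$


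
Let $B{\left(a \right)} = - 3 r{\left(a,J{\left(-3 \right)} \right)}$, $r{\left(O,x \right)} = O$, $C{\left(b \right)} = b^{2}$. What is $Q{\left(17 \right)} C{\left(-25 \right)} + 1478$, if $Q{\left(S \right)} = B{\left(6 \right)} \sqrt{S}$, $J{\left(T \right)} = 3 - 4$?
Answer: $1478 - 11250 \sqrt{17} \approx -44907.0$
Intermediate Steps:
$J{\left(T \right)} = -1$
$B{\left(a \right)} = - 3 a$
$Q{\left(S \right)} = - 18 \sqrt{S}$ ($Q{\left(S \right)} = \left(-3\right) 6 \sqrt{S} = - 18 \sqrt{S}$)
$Q{\left(17 \right)} C{\left(-25 \right)} + 1478 = - 18 \sqrt{17} \left(-25\right)^{2} + 1478 = - 18 \sqrt{17} \cdot 625 + 1478 = - 11250 \sqrt{17} + 1478 = 1478 - 11250 \sqrt{17}$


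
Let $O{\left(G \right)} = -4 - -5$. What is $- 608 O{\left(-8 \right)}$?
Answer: $-608$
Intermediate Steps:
$O{\left(G \right)} = 1$ ($O{\left(G \right)} = -4 + 5 = 1$)
$- 608 O{\left(-8 \right)} = \left(-608\right) 1 = -608$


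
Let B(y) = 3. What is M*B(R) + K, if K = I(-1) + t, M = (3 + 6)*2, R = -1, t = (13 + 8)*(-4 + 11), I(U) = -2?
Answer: 199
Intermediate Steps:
t = 147 (t = 21*7 = 147)
M = 18 (M = 9*2 = 18)
K = 145 (K = -2 + 147 = 145)
M*B(R) + K = 18*3 + 145 = 54 + 145 = 199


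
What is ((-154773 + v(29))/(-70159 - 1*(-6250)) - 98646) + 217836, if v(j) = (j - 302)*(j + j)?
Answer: 2539161439/21303 ≈ 1.1919e+5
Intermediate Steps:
v(j) = 2*j*(-302 + j) (v(j) = (-302 + j)*(2*j) = 2*j*(-302 + j))
((-154773 + v(29))/(-70159 - 1*(-6250)) - 98646) + 217836 = ((-154773 + 2*29*(-302 + 29))/(-70159 - 1*(-6250)) - 98646) + 217836 = ((-154773 + 2*29*(-273))/(-70159 + 6250) - 98646) + 217836 = ((-154773 - 15834)/(-63909) - 98646) + 217836 = (-170607*(-1/63909) - 98646) + 217836 = (56869/21303 - 98646) + 217836 = -2101398869/21303 + 217836 = 2539161439/21303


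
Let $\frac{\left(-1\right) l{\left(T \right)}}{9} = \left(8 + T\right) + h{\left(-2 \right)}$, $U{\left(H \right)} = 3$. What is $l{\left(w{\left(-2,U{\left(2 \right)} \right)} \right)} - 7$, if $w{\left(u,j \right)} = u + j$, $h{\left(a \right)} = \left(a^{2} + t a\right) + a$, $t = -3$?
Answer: $-160$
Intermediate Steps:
$h{\left(a \right)} = a^{2} - 2 a$ ($h{\left(a \right)} = \left(a^{2} - 3 a\right) + a = a^{2} - 2 a$)
$w{\left(u,j \right)} = j + u$
$l{\left(T \right)} = -144 - 9 T$ ($l{\left(T \right)} = - 9 \left(\left(8 + T\right) - 2 \left(-2 - 2\right)\right) = - 9 \left(\left(8 + T\right) - -8\right) = - 9 \left(\left(8 + T\right) + 8\right) = - 9 \left(16 + T\right) = -144 - 9 T$)
$l{\left(w{\left(-2,U{\left(2 \right)} \right)} \right)} - 7 = \left(-144 - 9 \left(3 - 2\right)\right) - 7 = \left(-144 - 9\right) - 7 = -153 - 7 = -160$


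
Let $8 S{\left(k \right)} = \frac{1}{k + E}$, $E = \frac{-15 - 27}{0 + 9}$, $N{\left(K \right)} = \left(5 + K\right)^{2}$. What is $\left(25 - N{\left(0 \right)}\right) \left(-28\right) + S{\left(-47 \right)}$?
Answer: $- \frac{3}{1240} \approx -0.0024194$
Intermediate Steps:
$E = - \frac{14}{3}$ ($E = - \frac{42}{9} = \left(-42\right) \frac{1}{9} = - \frac{14}{3} \approx -4.6667$)
$S{\left(k \right)} = \frac{1}{8 \left(- \frac{14}{3} + k\right)}$ ($S{\left(k \right)} = \frac{1}{8 \left(k - \frac{14}{3}\right)} = \frac{1}{8 \left(- \frac{14}{3} + k\right)}$)
$\left(25 - N{\left(0 \right)}\right) \left(-28\right) + S{\left(-47 \right)} = \left(25 - \left(5 + 0\right)^{2}\right) \left(-28\right) + \frac{3}{8 \left(-14 + 3 \left(-47\right)\right)} = \left(25 - 5^{2}\right) \left(-28\right) + \frac{3}{8 \left(-14 - 141\right)} = \left(25 - 25\right) \left(-28\right) + \frac{3}{8 \left(-155\right)} = \left(25 - 25\right) \left(-28\right) + \frac{3}{8} \left(- \frac{1}{155}\right) = 0 \left(-28\right) - \frac{3}{1240} = 0 - \frac{3}{1240} = - \frac{3}{1240}$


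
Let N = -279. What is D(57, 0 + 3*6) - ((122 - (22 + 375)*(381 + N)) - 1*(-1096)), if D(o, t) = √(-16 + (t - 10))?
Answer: 39276 + 2*I*√2 ≈ 39276.0 + 2.8284*I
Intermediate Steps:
D(o, t) = √(-26 + t) (D(o, t) = √(-16 + (-10 + t)) = √(-26 + t))
D(57, 0 + 3*6) - ((122 - (22 + 375)*(381 + N)) - 1*(-1096)) = √(-26 + (0 + 3*6)) - ((122 - (22 + 375)*(381 - 279)) - 1*(-1096)) = √(-26 + (0 + 18)) - ((122 - 397*102) + 1096) = √(-26 + 18) - ((122 - 1*40494) + 1096) = √(-8) - ((122 - 40494) + 1096) = 2*I*√2 - (-40372 + 1096) = 2*I*√2 - 1*(-39276) = 2*I*√2 + 39276 = 39276 + 2*I*√2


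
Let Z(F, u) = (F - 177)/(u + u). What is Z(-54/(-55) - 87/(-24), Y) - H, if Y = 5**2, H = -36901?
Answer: 811746147/22000 ≈ 36898.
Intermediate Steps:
Y = 25
Z(F, u) = (-177 + F)/(2*u) (Z(F, u) = (-177 + F)/((2*u)) = (-177 + F)*(1/(2*u)) = (-177 + F)/(2*u))
Z(-54/(-55) - 87/(-24), Y) - H = (1/2)*(-177 + (-54/(-55) - 87/(-24)))/25 - 1*(-36901) = (1/2)*(1/25)*(-177 + (-54*(-1/55) - 87*(-1/24))) + 36901 = (1/2)*(1/25)*(-177 + (54/55 + 29/8)) + 36901 = (1/2)*(1/25)*(-177 + 2027/440) + 36901 = (1/2)*(1/25)*(-75853/440) + 36901 = -75853/22000 + 36901 = 811746147/22000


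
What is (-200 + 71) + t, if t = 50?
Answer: -79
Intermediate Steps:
(-200 + 71) + t = (-200 + 71) + 50 = -129 + 50 = -79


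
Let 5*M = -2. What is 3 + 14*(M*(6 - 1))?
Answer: -25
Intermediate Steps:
M = -2/5 (M = (1/5)*(-2) = -2/5 ≈ -0.40000)
3 + 14*(M*(6 - 1)) = 3 + 14*(-2*(6 - 1)/5) = 3 + 14*(-2/5*5) = 3 + 14*(-2) = 3 - 28 = -25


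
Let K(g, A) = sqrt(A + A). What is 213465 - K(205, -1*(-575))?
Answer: 213465 - 5*sqrt(46) ≈ 2.1343e+5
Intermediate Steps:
K(g, A) = sqrt(2)*sqrt(A) (K(g, A) = sqrt(2*A) = sqrt(2)*sqrt(A))
213465 - K(205, -1*(-575)) = 213465 - sqrt(2)*sqrt(-1*(-575)) = 213465 - sqrt(2)*sqrt(575) = 213465 - sqrt(2)*5*sqrt(23) = 213465 - 5*sqrt(46)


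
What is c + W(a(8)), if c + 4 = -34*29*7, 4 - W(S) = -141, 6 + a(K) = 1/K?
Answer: -6761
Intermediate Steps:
a(K) = -6 + 1/K
W(S) = 145 (W(S) = 4 - 1*(-141) = 4 + 141 = 145)
c = -6906 (c = -4 - 34*29*7 = -4 - 986*7 = -4 - 6902 = -6906)
c + W(a(8)) = -6906 + 145 = -6761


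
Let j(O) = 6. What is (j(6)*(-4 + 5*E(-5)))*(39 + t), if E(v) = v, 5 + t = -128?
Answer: 16356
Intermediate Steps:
t = -133 (t = -5 - 128 = -133)
(j(6)*(-4 + 5*E(-5)))*(39 + t) = (6*(-4 + 5*(-5)))*(39 - 133) = (6*(-4 - 25))*(-94) = (6*(-29))*(-94) = -174*(-94) = 16356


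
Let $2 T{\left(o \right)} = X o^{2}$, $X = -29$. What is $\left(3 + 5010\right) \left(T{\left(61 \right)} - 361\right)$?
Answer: $- \frac{544567203}{2} \approx -2.7228 \cdot 10^{8}$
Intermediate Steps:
$T{\left(o \right)} = - \frac{29 o^{2}}{2}$ ($T{\left(o \right)} = \frac{\left(-29\right) o^{2}}{2} = - \frac{29 o^{2}}{2}$)
$\left(3 + 5010\right) \left(T{\left(61 \right)} - 361\right) = \left(3 + 5010\right) \left(- \frac{29 \cdot 61^{2}}{2} - 361\right) = 5013 \left(\left(- \frac{29}{2}\right) 3721 - 361\right) = 5013 \left(- \frac{107909}{2} - 361\right) = 5013 \left(- \frac{108631}{2}\right) = - \frac{544567203}{2}$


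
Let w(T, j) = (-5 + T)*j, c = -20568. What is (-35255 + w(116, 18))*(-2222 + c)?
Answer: 757927030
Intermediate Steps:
w(T, j) = j*(-5 + T)
(-35255 + w(116, 18))*(-2222 + c) = (-35255 + 18*(-5 + 116))*(-2222 - 20568) = (-35255 + 18*111)*(-22790) = (-35255 + 1998)*(-22790) = -33257*(-22790) = 757927030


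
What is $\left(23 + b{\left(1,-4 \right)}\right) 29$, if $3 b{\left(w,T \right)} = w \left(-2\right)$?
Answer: $\frac{1943}{3} \approx 647.67$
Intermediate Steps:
$b{\left(w,T \right)} = - \frac{2 w}{3}$ ($b{\left(w,T \right)} = \frac{w \left(-2\right)}{3} = \frac{\left(-2\right) w}{3} = - \frac{2 w}{3}$)
$\left(23 + b{\left(1,-4 \right)}\right) 29 = \left(23 - \frac{2}{3}\right) 29 = \frac{67}{3} \cdot 29 = \frac{1943}{3}$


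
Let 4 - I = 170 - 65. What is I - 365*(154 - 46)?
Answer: -39521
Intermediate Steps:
I = -101 (I = 4 - (170 - 65) = 4 - 1*105 = 4 - 105 = -101)
I - 365*(154 - 46) = -101 - 365*(154 - 46) = -101 - 365*108 = -101 - 39420 = -39521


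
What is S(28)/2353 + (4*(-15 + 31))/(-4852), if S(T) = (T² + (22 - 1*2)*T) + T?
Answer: 1626588/2854189 ≈ 0.56989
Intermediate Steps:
S(T) = T² + 21*T (S(T) = (T² + (22 - 2)*T) + T = (T² + 20*T) + T = T² + 21*T)
S(28)/2353 + (4*(-15 + 31))/(-4852) = (28*(21 + 28))/2353 + (4*(-15 + 31))/(-4852) = (28*49)*(1/2353) + (4*16)*(-1/4852) = 1372*(1/2353) + 64*(-1/4852) = 1372/2353 - 16/1213 = 1626588/2854189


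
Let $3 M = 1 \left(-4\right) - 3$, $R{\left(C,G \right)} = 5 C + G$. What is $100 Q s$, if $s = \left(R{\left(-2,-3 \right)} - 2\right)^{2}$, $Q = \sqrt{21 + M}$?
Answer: $15000 \sqrt{42} \approx 97211.0$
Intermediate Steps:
$R{\left(C,G \right)} = G + 5 C$
$M = - \frac{7}{3}$ ($M = \frac{1 \left(-4\right) - 3}{3} = \frac{-4 - 3}{3} = \frac{1}{3} \left(-7\right) = - \frac{7}{3} \approx -2.3333$)
$Q = \frac{2 \sqrt{42}}{3}$ ($Q = \sqrt{21 - \frac{7}{3}} = \sqrt{\frac{56}{3}} = \frac{2 \sqrt{42}}{3} \approx 4.3205$)
$s = 225$ ($s = \left(\left(-3 + 5 \left(-2\right)\right) - 2\right)^{2} = \left(\left(-3 - 10\right) - 2\right)^{2} = \left(-13 - 2\right)^{2} = \left(-15\right)^{2} = 225$)
$100 Q s = 100 \frac{2 \sqrt{42}}{3} \cdot 225 = 100 \cdot 150 \sqrt{42} = 15000 \sqrt{42}$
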